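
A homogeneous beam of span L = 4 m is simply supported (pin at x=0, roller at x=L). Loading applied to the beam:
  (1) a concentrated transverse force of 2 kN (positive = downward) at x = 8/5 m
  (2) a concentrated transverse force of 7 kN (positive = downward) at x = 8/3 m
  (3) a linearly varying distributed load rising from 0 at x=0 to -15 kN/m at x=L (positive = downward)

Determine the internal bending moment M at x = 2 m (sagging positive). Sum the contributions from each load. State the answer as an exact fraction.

Load 1 — point force P=2 kN at a=8/5 m (b=L-a=12/5):
  M_1 = Pa(L-x)/L  [x>a] = 2·(8/5)·(4-2)/4 = 8/5 kN·m
Load 2 — point force P=7 kN at a=8/3 m (b=L-a=4/3):
  M_2 = Pbx/L  [x≤a] = 7·(4/3)·2/4 = 14/3 kN·m
Load 3 — triangular load w₀=-15 kN/m (0→w₀ over full span):
  M_3 = w₀Lx/6 - w₀x³/(6L) = (-15)·4·2/6 - (-15)·2³/(6·4) = -15 kN·m
Superposition: M = Σ M_i = -131/15 kN·m ≈ -8.733333 kN·m

M(2) = -131/15 kN·m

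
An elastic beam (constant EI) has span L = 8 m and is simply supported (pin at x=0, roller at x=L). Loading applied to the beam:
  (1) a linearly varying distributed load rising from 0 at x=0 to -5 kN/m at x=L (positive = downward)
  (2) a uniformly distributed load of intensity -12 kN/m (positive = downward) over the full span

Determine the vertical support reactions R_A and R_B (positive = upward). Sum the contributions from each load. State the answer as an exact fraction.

Load 1 — triangular load w₀=-5 kN/m (0→w₀ over full span):
  R_A = w₀L/6 = (-5)·8/6 = -20/3 kN
  R_B = w₀L/3 = (-5)·8/3 = -40/3 kN
Load 2 — uniform load w=-12 kN/m over full span:
  R_A = wL/2 = (-12)·8/2 = -48 kN
  R_B = wL/2 = (-12)·8/2 = -48 kN
Superposition: R_A = -164/3 kN, R_B = -184/3 kN

R_A = -164/3 kN, R_B = -184/3 kN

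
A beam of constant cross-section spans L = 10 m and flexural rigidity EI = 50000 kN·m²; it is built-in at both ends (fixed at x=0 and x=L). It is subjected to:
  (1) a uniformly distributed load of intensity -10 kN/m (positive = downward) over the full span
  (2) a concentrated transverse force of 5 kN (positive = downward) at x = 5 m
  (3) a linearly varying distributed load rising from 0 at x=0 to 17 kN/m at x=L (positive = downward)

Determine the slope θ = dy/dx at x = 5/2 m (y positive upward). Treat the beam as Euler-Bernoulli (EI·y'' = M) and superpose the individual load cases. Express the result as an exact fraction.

θ(5/2) = 57/512000 rad

Load 1 — uniform load w=-10 kN/m over full span:
  θ_1 = -wx(L-x)(L-2x)/(12EI) = -(-10)·(5/2)·(10-(5/2))·(10-2·(5/2))/(12·50000) = 1/640 rad
Load 2 — point force P=5 kN at a=5 m (b=L-a=5):
  θ_2 = -Pb²x(2aL-(3a+b)x)/(2L³EI)  [x≤a] = -5·5²·(5/2)·(2·5·10-(3·5+5)·(5/2))/(2·10³·50000) = -1/6400 rad
Load 3 — triangular load w₀=17 kN/m (0→w₀ over full span):
  θ_3 = -w₀(2x(L-x)(L-2x)(x+2L)+x²(L-x)²)/(120LEI) = -17·(2·(5/2)·(10-(5/2))·(10-2·(5/2))·((5/2)+2·10)+(5/2)²·(10-(5/2))²)/(120·10·50000) = -663/512000 rad
Superposition: θ = Σ θ_i = 57/512000 rad ≈ 0.000111 rad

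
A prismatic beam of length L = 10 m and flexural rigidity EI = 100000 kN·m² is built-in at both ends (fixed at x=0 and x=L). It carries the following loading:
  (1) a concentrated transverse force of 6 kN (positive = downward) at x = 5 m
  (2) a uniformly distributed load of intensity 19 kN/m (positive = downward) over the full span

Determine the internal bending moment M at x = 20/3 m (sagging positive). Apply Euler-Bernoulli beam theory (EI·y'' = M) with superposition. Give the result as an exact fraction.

M(20/3) = 995/18 kN·m

Load 1 — point force P=6 kN at a=5 m (b=L-a=5):
  M_1 = Pa²(a+3b)(L-x)/L³ - Pa²b/L²  [x>a] = 6·5²·(5+3·5)·(10-(20/3))/10³ - 6·5²·5/10² = 5/2 kN·m
Load 2 — uniform load w=19 kN/m over full span:
  M_2 = wLx/2 - wL²/12 - wx²/2 = 19·10·(20/3)/2 - 19·10²/12 - 19·(20/3)²/2 = 475/9 kN·m
Superposition: M = Σ M_i = 995/18 kN·m ≈ 55.277778 kN·m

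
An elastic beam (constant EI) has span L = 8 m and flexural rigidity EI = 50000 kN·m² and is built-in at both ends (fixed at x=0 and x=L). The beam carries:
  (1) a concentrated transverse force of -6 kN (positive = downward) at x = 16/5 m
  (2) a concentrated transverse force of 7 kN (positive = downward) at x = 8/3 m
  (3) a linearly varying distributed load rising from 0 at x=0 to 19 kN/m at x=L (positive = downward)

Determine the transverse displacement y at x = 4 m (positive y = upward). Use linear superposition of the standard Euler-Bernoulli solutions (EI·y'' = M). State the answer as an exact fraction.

y(4) = -63803/31640625 m

Load 1 — point force P=-6 kN at a=16/5 m (b=L-a=24/5):
  y_1 = -Pa²(L-x)²(3bL-(3b+a)(L-x))/(6L³EI)  [x>a] = -(-6)·(16/5)²·(8-4)²·(3·(24/5)·8-(3·(24/5)+(16/5))·(8-4))/(6·8³·50000) = 112/390625 m
Load 2 — point force P=7 kN at a=8/3 m (b=L-a=16/3):
  y_2 = -Pa²(L-x)²(3bL-(3b+a)(L-x))/(6L³EI)  [x>a] = -7·(8/3)²·(8-4)²·(3·(16/3)·8-(3·(16/3)+(8/3))·(8-4))/(6·8³·50000) = -14/50625 m
Load 3 — triangular load w₀=19 kN/m (0→w₀ over full span):
  y_3 = -w₀x²(L-x)²(x+2L)/(120LEI) = -19·4²·(8-4)²·(4+2·8)/(120·8·50000) = -19/9375 m
Superposition: y = Σ y_i = -63803/31640625 m ≈ -0.002016 m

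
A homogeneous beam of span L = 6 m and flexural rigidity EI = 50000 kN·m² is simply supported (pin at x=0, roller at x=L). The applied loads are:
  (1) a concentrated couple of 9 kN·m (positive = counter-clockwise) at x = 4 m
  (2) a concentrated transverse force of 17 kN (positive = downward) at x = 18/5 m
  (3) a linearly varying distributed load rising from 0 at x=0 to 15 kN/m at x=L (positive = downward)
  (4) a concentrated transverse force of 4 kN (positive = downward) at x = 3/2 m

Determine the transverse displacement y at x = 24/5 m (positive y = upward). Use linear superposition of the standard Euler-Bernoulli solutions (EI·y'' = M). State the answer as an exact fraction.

Load 1 — applied couple M₀=9 kN·m at a=4 m (b=L-a=2):
  y_1 = (M₀x³/(6L)-M₀(x-a)²/2+C₁x)/EI  [x>a] with C₁=M₀(3b²-L²)/(6L)=-6 = (9·(24/5)³/(6·6)-9·((24/5)-4)²/2+(-6)·(24/5))/50000 = -63/781250 m
Load 2 — point force P=17 kN at a=18/5 m (b=L-a=12/5):
  y_2 = -Pa(L-x)(2Lx-a²-x²)/(6LEI)  [x>a] = -17·(18/5)·(6-(24/5))·(2·6·(24/5)-(18/5)²-(24/5)²)/(6·6·50000) = -1377/1562500 m
Load 3 — triangular load w₀=15 kN/m (0→w₀ over full span):
  y_3 = -w₀x(7L⁴-10L²x²+3x⁴)/(360LEI) = -15·(24/5)·(7·6⁴-10·6²·(24/5)²+3·(24/5)⁴)/(360·6·50000) = -30861/19531250 m
Load 4 — point force P=4 kN at a=3/2 m (b=L-a=9/2):
  y_4 = -Pa(L-x)(2Lx-a²-x²)/(6LEI)  [x>a] = -4·(3/2)·(6-(24/5))·(2·6·(24/5)-(3/2)²-(24/5)²)/(6·6·50000) = -3231/25000000 m
Superposition: y = Σ y_i = -1669527/625000000 m ≈ -0.002671 m

y(24/5) = -1669527/625000000 m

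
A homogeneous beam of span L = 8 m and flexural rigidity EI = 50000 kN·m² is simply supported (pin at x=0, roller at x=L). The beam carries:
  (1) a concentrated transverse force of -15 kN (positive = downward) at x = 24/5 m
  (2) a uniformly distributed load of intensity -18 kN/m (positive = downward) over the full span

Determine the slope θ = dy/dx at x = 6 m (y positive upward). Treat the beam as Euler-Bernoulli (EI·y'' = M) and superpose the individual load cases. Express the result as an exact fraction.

Load 1 — point force P=-15 kN at a=24/5 m (b=L-a=16/5):
  θ_1 = -Pa(2L²-6Lx+3x²+a²)/(6LEI)  [x>a] = -(-15)·(24/5)·(2·8²-6·8·6+3·6²+(24/5)²)/(6·8·50000) = -543/625000 rad
Load 2 — uniform load w=-18 kN/m over full span:
  θ_2 = -w(L³-6Lx²+4x³)/(24EI) = -(-18)·(8³-6·8·6²+4·6³)/(24·50000) = -33/6250 rad
Superposition: θ = Σ θ_i = -3843/625000 rad ≈ -0.006149 rad

θ(6) = -3843/625000 rad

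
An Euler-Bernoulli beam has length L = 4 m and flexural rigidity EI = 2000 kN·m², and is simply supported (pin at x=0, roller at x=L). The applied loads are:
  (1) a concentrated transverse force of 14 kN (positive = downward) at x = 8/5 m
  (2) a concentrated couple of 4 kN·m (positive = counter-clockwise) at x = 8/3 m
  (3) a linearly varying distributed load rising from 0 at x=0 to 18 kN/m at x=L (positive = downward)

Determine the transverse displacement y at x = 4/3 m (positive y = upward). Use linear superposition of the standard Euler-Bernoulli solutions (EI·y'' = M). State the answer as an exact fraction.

Load 1 — point force P=14 kN at a=8/5 m (b=L-a=12/5):
  y_1 = -Pbx(L²-b²-x²)/(6LEI)  [x≤a] = -14·(12/5)·(4/3)·(4²-(12/5)²-(4/3)²)/(6·4·2000) = -3332/421875 m
Load 2 — applied couple M₀=4 kN·m at a=8/3 m (b=L-a=4/3):
  y_2 = (M₀x³/(6L)+C₁x)/EI  [x≤a] with C₁=M₀(3b²-L²)/(6L)=-16/9 = (4·(4/3)³/(6·4)+(-16/9)·(4/3))/2000 = -2/2025 m
Load 3 — triangular load w₀=18 kN/m (0→w₀ over full span):
  y_3 = -w₀x(7L⁴-10L²x²+3x⁴)/(360LEI) = -18·(4/3)·(7·4⁴-10·4²·(4/3)²+3·(4/3)⁴)/(360·4·2000) = -128/10125 m
Superposition: y = Σ y_i = -9082/421875 m ≈ -0.021528 m

y(4/3) = -9082/421875 m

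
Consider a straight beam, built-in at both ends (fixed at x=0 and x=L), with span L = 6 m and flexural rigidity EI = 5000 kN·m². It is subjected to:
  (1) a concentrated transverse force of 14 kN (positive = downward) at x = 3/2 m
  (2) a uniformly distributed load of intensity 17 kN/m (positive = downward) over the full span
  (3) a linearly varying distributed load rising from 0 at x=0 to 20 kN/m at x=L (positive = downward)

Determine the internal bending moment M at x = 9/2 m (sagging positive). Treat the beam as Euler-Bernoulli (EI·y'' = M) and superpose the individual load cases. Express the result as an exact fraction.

Load 1 — point force P=14 kN at a=3/2 m (b=L-a=9/2):
  M_1 = Pa²(a+3b)(L-x)/L³ - Pa²b/L²  [x>a] = 14·(3/2)²·((3/2)+3·(9/2))·(6-(9/2))/6³ - 14·(3/2)²·(9/2)/6² = -21/32 kN·m
Load 2 — uniform load w=17 kN/m over full span:
  M_2 = wLx/2 - wL²/12 - wx²/2 = 17·6·(9/2)/2 - 17·6²/12 - 17·(9/2)²/2 = 51/8 kN·m
Load 3 — triangular load w₀=20 kN/m (0→w₀ over full span):
  M_3 = 3w₀Lx/20 - w₀L²/30 - w₀x³/(6L) = 3·20·6·(9/2)/20 - 20·6²/30 - 20·(9/2)³/(6·6) = 51/8 kN·m
Superposition: M = Σ M_i = 387/32 kN·m ≈ 12.093750 kN·m

M(9/2) = 387/32 kN·m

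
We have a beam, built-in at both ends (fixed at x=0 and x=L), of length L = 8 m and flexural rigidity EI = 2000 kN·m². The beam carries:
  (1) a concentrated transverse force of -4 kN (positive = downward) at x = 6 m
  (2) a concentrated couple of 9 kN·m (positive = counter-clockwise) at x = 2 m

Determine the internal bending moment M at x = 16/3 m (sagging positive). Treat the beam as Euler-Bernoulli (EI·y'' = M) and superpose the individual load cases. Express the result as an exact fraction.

M(16/3) = -115/48 kN·m

Load 1 — point force P=-4 kN at a=6 m (b=L-a=2):
  M_1 = Pb²(3a+b)x/L³ - Pab²/L²  [x≤a] = (-4)·2²·(3·6+2)·(16/3)/8³ - (-4)·6·2²/8² = -11/6 kN·m
Load 2 — applied couple M₀=9 kN·m at a=2 m (b=L-a=6):
  M_2 = R_Ax - M_A - M₀  [x>a] with R_A=81/64, M_A=-27/16 = (81/64)·(16/3) - (-27/16) - 9 = -9/16 kN·m
Superposition: M = Σ M_i = -115/48 kN·m ≈ -2.395833 kN·m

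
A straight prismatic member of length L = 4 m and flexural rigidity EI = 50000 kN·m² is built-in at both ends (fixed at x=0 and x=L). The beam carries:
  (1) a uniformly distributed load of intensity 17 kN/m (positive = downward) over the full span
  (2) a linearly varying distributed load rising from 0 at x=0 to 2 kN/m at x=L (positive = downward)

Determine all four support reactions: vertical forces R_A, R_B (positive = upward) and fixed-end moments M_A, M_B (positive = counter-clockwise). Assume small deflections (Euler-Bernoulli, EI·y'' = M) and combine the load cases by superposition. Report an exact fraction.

Load 1 — uniform load w=17 kN/m over full span:
  R_A = wL/2 = 17·4/2 = 34 kN
  M_A = wL²/12 = 17·4²/12 = 68/3 kN·m
  R_B = wL/2 = 17·4/2 = 34 kN
  M_B = -wL²/12 = -17·4²/12 = -68/3 kN·m
Load 2 — triangular load w₀=2 kN/m (0→w₀ over full span):
  R_A = 3w₀L/20 = 3·2·4/20 = 6/5 kN
  M_A = w₀L²/30 = 2·4²/30 = 16/15 kN·m
  R_B = 7w₀L/20 = 7·2·4/20 = 14/5 kN
  M_B = -w₀L²/20 = -2·4²/20 = -8/5 kN·m
Superposition: R_A = 176/5 kN, M_A = 356/15 kN·m, R_B = 184/5 kN, M_B = -364/15 kN·m

R_A = 176/5 kN, M_A = 356/15 kN·m, R_B = 184/5 kN, M_B = -364/15 kN·m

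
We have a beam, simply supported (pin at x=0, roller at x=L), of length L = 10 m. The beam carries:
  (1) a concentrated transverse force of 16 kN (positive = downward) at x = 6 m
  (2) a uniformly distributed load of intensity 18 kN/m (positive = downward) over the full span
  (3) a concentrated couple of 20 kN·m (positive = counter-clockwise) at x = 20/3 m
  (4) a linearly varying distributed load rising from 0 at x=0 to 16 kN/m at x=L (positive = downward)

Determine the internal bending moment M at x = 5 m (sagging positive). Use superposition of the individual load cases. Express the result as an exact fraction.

M(5) = 367 kN·m

Load 1 — point force P=16 kN at a=6 m (b=L-a=4):
  M_1 = Pbx/L  [x≤a] = 16·4·5/10 = 32 kN·m
Load 2 — uniform load w=18 kN/m over full span:
  M_2 = wx(L-x)/2 = 18·5·(10-5)/2 = 225 kN·m
Load 3 — applied couple M₀=20 kN·m at a=20/3 m (b=L-a=10/3):
  M_3 = M₀x/L  [x≤a] = 20·5/10 = 10 kN·m
Load 4 — triangular load w₀=16 kN/m (0→w₀ over full span):
  M_4 = w₀Lx/6 - w₀x³/(6L) = 16·10·5/6 - 16·5³/(6·10) = 100 kN·m
Superposition: M = Σ M_i = 367 kN·m ≈ 367.000000 kN·m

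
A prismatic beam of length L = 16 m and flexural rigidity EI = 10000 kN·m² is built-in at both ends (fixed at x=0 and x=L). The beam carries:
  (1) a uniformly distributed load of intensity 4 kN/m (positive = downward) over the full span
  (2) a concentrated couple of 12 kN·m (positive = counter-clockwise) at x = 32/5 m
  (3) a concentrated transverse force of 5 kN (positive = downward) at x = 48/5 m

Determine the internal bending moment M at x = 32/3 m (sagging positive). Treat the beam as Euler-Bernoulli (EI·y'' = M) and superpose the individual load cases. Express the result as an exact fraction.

Load 1 — uniform load w=4 kN/m over full span:
  M_1 = wLx/2 - wL²/12 - wx²/2 = 4·16·(32/3)/2 - 4·16²/12 - 4·(32/3)²/2 = 256/9 kN·m
Load 2 — applied couple M₀=12 kN·m at a=32/5 m (b=L-a=48/5):
  M_2 = R_Ax - M_A - M₀  [x>a] with R_A=27/25, M_A=36/25 = (27/25)·(32/3) - (36/25) - 12 = -48/25 kN·m
Load 3 — point force P=5 kN at a=48/5 m (b=L-a=32/5):
  M_3 = Pa²(a+3b)(L-x)/L³ - Pa²b/L²  [x>a] = 5·(48/5)²·((48/5)+3·(32/5))·(16-(32/3))/16³ - 5·(48/5)²·(32/5)/16² = 144/25 kN·m
Superposition: M = Σ M_i = 7264/225 kN·m ≈ 32.284444 kN·m

M(32/3) = 7264/225 kN·m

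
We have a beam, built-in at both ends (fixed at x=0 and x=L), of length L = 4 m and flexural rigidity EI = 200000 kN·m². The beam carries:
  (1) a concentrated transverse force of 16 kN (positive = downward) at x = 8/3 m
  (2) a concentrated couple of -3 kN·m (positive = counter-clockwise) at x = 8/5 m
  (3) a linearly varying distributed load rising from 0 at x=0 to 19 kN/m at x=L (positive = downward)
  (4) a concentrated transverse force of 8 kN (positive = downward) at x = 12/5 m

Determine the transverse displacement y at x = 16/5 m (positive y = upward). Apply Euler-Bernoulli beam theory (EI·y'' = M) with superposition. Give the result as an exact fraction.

y(16/5) = -244241/7910156250 m

Load 1 — point force P=16 kN at a=8/3 m (b=L-a=4/3):
  y_1 = -Pa²(L-x)²(3bL-(3b+a)(L-x))/(6L³EI)  [x>a] = -16·(8/3)²·(4-(16/5))²·(3·(4/3)·4-(3·(4/3)+(8/3))·(4-(16/5)))/(6·4³·200000) = -64/6328125 m
Load 2 — applied couple M₀=-3 kN·m at a=8/5 m (b=L-a=12/5):
  y_2 = (R_Ax³/6 - M_Ax²/2 - M₀(x-a)²/2)/EI  [x>a] with R_A=-27/25, M_A=-9/25 = ((-27/25)·(16/5)³/6 - (-9/25)·(16/5)²/2 - (-3)·((16/5)-(8/5))²/2)/200000 = -21/19531250 m
Load 3 — triangular load w₀=19 kN/m (0→w₀ over full span):
  y_3 = -w₀x²(L-x)²(x+2L)/(120LEI) = -19·(16/5)²·(4-(16/5))²·((16/5)+2·4)/(120·4·200000) = -2128/146484375 m
Load 4 — point force P=8 kN at a=12/5 m (b=L-a=8/5):
  y_4 = -Pa²(L-x)²(3bL-(3b+a)(L-x))/(6L³EI)  [x>a] = -8·(12/5)²·(4-(16/5))²·(3·(8/5)·4-(3·(8/5)+(12/5))·(4-(16/5)))/(6·4³·200000) = -252/48828125 m
Superposition: y = Σ y_i = -244241/7910156250 m ≈ -0.000031 m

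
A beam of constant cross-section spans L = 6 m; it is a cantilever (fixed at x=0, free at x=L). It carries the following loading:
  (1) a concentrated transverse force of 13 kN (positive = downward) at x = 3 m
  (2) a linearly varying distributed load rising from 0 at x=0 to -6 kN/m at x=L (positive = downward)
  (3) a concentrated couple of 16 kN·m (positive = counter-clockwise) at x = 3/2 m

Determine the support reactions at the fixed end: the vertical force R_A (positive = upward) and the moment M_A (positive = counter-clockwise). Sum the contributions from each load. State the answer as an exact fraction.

Load 1 — point force P=13 kN at a=3 m (b=L-a=3):
  R_A = P = 13 kN
  M_A = Pa = 13·3 = 39 kN·m
Load 2 — triangular load w₀=-6 kN/m (0→w₀ over full span):
  R_A = w₀L/2 = (-6)·6/2 = -18 kN
  M_A = w₀L²/3 = (-6)·6²/3 = -72 kN·m
Load 3 — applied couple M₀=16 kN·m at a=3/2 m (b=L-a=9/2):
  R_A = 0 kN
  M_A = -M₀ = -16 kN·m
Superposition: R_A = -5 kN, M_A = -49 kN·m

R_A = -5 kN, M_A = -49 kN·m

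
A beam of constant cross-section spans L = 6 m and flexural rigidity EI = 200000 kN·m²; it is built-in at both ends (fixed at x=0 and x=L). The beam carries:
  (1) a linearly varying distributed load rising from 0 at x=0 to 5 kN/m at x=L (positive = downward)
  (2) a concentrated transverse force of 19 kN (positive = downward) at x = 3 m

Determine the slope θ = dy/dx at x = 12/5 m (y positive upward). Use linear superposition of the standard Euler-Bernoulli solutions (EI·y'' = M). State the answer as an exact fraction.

Load 1 — triangular load w₀=5 kN/m (0→w₀ over full span):
  θ_1 = -w₀(2x(L-x)(L-2x)(x+2L)+x²(L-x)²)/(120LEI) = -5·(2·(12/5)·(6-(12/5))·(6-2·(12/5))·((12/5)+2·6)+(12/5)²·(6-(12/5))²)/(120·6·200000) = -81/6250000 rad
Load 2 — point force P=19 kN at a=3 m (b=L-a=3):
  θ_2 = -Pb²x(2aL-(3a+b)x)/(2L³EI)  [x≤a] = -19·3²·(12/5)·(2·3·6-(3·3+3)·(12/5))/(2·6³·200000) = -171/5000000 rad
Superposition: θ = Σ θ_i = -1179/25000000 rad ≈ -0.000047 rad

θ(12/5) = -1179/25000000 rad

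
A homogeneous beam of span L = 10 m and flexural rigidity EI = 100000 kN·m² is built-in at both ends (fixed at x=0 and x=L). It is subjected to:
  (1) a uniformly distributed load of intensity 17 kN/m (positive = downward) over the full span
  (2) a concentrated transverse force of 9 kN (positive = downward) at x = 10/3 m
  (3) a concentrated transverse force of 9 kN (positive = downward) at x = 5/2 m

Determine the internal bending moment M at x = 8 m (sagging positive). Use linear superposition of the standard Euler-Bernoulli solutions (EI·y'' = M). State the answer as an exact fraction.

Load 1 — uniform load w=17 kN/m over full span:
  M_1 = wLx/2 - wL²/12 - wx²/2 = 17·10·8/2 - 17·10²/12 - 17·8²/2 = -17/3 kN·m
Load 2 — point force P=9 kN at a=10/3 m (b=L-a=20/3):
  M_2 = Pa²(a+3b)(L-x)/L³ - Pa²b/L²  [x>a] = 9·(10/3)²·((10/3)+3·(20/3))·(10-8)/10³ - 9·(10/3)²·(20/3)/10² = -2 kN·m
Load 3 — point force P=9 kN at a=5/2 m (b=L-a=15/2):
  M_3 = Pa²(a+3b)(L-x)/L³ - Pa²b/L²  [x>a] = 9·(5/2)²·((5/2)+3·(15/2))·(10-8)/10³ - 9·(5/2)²·(15/2)/10² = -45/32 kN·m
Superposition: M = Σ M_i = -871/96 kN·m ≈ -9.072917 kN·m

M(8) = -871/96 kN·m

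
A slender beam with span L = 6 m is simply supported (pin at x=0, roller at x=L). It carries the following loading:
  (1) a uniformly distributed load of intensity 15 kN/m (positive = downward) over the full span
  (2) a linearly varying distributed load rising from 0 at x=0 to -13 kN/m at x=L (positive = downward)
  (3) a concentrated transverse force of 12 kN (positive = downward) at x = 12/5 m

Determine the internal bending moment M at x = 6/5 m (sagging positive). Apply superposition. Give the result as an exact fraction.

Load 1 — uniform load w=15 kN/m over full span:
  M_1 = wx(L-x)/2 = 15·(6/5)·(6-(6/5))/2 = 216/5 kN·m
Load 2 — triangular load w₀=-13 kN/m (0→w₀ over full span):
  M_2 = w₀Lx/6 - w₀x³/(6L) = (-13)·6·(6/5)/6 - (-13)·(6/5)³/(6·6) = -1872/125 kN·m
Load 3 — point force P=12 kN at a=12/5 m (b=L-a=18/5):
  M_3 = Pbx/L  [x≤a] = 12·(18/5)·(6/5)/6 = 216/25 kN·m
Superposition: M = Σ M_i = 4608/125 kN·m ≈ 36.864000 kN·m

M(6/5) = 4608/125 kN·m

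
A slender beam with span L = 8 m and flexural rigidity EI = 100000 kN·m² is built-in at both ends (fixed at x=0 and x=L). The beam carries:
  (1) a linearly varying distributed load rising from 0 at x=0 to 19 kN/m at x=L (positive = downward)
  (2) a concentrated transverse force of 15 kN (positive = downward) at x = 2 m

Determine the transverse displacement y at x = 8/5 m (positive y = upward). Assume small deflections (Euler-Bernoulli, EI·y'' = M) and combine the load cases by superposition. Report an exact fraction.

y(8/5) = -579907/1171875000 m

Load 1 — triangular load w₀=19 kN/m (0→w₀ over full span):
  y_1 = -w₀x²(L-x)²(x+2L)/(120LEI) = -19·(8/5)²·(8-(8/5))²·((8/5)+2·8)/(120·8·100000) = -53504/146484375 m
Load 2 — point force P=15 kN at a=2 m (b=L-a=6):
  y_2 = -Pb²x²(3aL-(3a+b)x)/(6L³EI)  [x≤a] = -15·6²·(8/5)²·(3·2·8-(3·2+6)·(8/5))/(6·8³·100000) = -81/625000 m
Superposition: y = Σ y_i = -579907/1171875000 m ≈ -0.000495 m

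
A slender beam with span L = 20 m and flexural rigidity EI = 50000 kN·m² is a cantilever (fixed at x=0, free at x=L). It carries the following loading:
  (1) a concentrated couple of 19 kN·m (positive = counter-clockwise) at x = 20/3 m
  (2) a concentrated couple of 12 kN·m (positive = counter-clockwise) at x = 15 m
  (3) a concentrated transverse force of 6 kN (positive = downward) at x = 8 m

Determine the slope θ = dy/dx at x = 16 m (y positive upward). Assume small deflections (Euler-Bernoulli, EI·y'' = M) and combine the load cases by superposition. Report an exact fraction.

θ(16) = 43/18750 rad

Load 1 — applied couple M₀=19 kN·m at a=20/3 m (b=L-a=40/3):
  θ_1 = M₀a/EI  [x>a] = 19·(20/3)/50000 = 19/7500 rad
Load 2 — applied couple M₀=12 kN·m at a=15 m (b=L-a=5):
  θ_2 = M₀a/EI  [x>a] = 12·15/50000 = 9/2500 rad
Load 3 — point force P=6 kN at a=8 m (b=L-a=12):
  θ_3 = -Pa²/(2EI)  [x>a] = -6·8²/(2·50000) = -12/3125 rad
Superposition: θ = Σ θ_i = 43/18750 rad ≈ 0.002293 rad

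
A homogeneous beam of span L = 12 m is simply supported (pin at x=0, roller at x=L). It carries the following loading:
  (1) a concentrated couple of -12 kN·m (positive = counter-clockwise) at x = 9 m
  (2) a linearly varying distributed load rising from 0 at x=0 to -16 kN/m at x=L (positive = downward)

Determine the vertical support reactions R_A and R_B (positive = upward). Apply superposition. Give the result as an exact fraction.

R_A = -33 kN, R_B = -63 kN

Load 1 — applied couple M₀=-12 kN·m at a=9 m (b=L-a=3):
  R_A = M₀/L = (-12)/12 = -1 kN
  R_B = -M₀/L = -(-12)/12 = 1 kN
Load 2 — triangular load w₀=-16 kN/m (0→w₀ over full span):
  R_A = w₀L/6 = (-16)·12/6 = -32 kN
  R_B = w₀L/3 = (-16)·12/3 = -64 kN
Superposition: R_A = -33 kN, R_B = -63 kN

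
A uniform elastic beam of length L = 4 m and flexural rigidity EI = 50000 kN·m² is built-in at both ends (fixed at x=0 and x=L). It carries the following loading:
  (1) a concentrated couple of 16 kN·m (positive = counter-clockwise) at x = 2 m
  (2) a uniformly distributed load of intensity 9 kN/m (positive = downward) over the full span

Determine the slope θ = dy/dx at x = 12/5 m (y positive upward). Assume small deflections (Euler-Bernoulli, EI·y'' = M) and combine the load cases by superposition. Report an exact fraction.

θ(12/5) = 28/390625 rad

Load 1 — applied couple M₀=16 kN·m at a=2 m (b=L-a=2):
  θ_1 = (R_Ax²/2 - M_Ax - M₀(x-a))/EI  [x>a] with R_A=6, M_A=4 = (6·(12/5)²/2 - 4·(12/5) - 16·((12/5)-2))/50000 = 2/78125 rad
Load 2 — uniform load w=9 kN/m over full span:
  θ_2 = -wx(L-x)(L-2x)/(12EI) = -9·(12/5)·(4-(12/5))·(4-2·(12/5))/(12·50000) = 18/390625 rad
Superposition: θ = Σ θ_i = 28/390625 rad ≈ 0.000072 rad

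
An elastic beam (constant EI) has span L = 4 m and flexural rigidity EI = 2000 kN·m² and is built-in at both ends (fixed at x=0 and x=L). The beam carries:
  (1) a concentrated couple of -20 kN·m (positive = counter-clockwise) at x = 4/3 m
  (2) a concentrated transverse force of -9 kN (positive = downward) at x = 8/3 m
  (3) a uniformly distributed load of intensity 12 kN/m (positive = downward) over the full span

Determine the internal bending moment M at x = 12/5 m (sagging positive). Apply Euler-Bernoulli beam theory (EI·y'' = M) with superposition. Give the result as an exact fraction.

M(12/5) = 608/75 kN·m

Load 1 — applied couple M₀=-20 kN·m at a=4/3 m (b=L-a=8/3):
  M_1 = R_Ax - M_A - M₀  [x>a] with R_A=-20/3, M_A=0 = (-20/3)·(12/5) - 0 - (-20) = 4 kN·m
Load 2 — point force P=-9 kN at a=8/3 m (b=L-a=4/3):
  M_2 = Pb²(3a+b)x/L³ - Pab²/L²  [x≤a] = (-9)·(4/3)²·(3·(8/3)+(4/3))·(12/5)/4³ - (-9)·(8/3)·(4/3)²/4² = -44/15 kN·m
Load 3 — uniform load w=12 kN/m over full span:
  M_3 = wLx/2 - wL²/12 - wx²/2 = 12·4·(12/5)/2 - 12·4²/12 - 12·(12/5)²/2 = 176/25 kN·m
Superposition: M = Σ M_i = 608/75 kN·m ≈ 8.106667 kN·m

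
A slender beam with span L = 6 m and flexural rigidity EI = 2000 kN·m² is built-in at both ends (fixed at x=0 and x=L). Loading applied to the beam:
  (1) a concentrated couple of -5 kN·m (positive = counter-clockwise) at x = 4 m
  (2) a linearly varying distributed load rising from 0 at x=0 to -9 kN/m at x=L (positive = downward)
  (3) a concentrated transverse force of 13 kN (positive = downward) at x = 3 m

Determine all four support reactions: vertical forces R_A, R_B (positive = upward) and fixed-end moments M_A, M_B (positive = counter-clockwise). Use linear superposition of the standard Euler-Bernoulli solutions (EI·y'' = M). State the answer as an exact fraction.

Load 1 — applied couple M₀=-5 kN·m at a=4 m (b=L-a=2):
  R_A = 6M₀ab/L³ = 6·(-5)·4·2/6³ = -10/9 kN
  M_A = M₀b(2a-b)/L² = (-5)·2·(2·4-2)/6² = -5/3 kN·m
  R_B = -6M₀ab/L³ = -6·(-5)·4·2/6³ = 10/9 kN
  M_B = M₀a(2b-a)/L² = (-5)·4·(2·2-4)/6² = 0 kN·m
Load 2 — triangular load w₀=-9 kN/m (0→w₀ over full span):
  R_A = 3w₀L/20 = 3·(-9)·6/20 = -81/10 kN
  M_A = w₀L²/30 = (-9)·6²/30 = -54/5 kN·m
  R_B = 7w₀L/20 = 7·(-9)·6/20 = -189/10 kN
  M_B = -w₀L²/20 = -(-9)·6²/20 = 81/5 kN·m
Load 3 — point force P=13 kN at a=3 m (b=L-a=3):
  R_A = Pb²(3a+b)/L³ = 13·3²·(3·3+3)/6³ = 13/2 kN
  M_A = Pab²/L² = 13·3·3²/6² = 39/4 kN·m
  R_B = Pa²(a+3b)/L³ = 13·3²·(3+3·3)/6³ = 13/2 kN
  M_B = -Pa²b/L² = -13·3²·3/6² = -39/4 kN·m
Superposition: R_A = -122/45 kN, M_A = -163/60 kN·m, R_B = -508/45 kN, M_B = 129/20 kN·m

R_A = -122/45 kN, M_A = -163/60 kN·m, R_B = -508/45 kN, M_B = 129/20 kN·m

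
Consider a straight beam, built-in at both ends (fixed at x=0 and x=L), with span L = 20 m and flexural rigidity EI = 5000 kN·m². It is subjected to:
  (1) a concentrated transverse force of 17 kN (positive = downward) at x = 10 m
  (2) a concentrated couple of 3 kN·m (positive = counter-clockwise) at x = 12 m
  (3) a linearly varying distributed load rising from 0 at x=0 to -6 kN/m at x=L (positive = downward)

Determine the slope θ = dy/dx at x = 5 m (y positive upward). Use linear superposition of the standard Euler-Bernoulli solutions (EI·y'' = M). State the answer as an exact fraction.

θ(5) = 5957/400000 rad

Load 1 — point force P=17 kN at a=10 m (b=L-a=10):
  θ_1 = -Pb²x(2aL-(3a+b)x)/(2L³EI)  [x≤a] = -17·10²·5·(2·10·20-(3·10+10)·5)/(2·20³·5000) = -17/800 rad
Load 2 — applied couple M₀=3 kN·m at a=12 m (b=L-a=8):
  θ_2 = (R_Ax²/2 - M_Ax)/EI  [x≤a] with R_A=27/125, M_A=24/25 = ((27/125)·5²/2 - (24/25)·5)/5000 = -21/50000 rad
Load 3 — triangular load w₀=-6 kN/m (0→w₀ over full span):
  θ_3 = -w₀(2x(L-x)(L-2x)(x+2L)+x²(L-x)²)/(120LEI) = -(-6)·(2·5·(20-5)·(20-2·5)·(5+2·20)+5²·(20-5)²)/(120·20·5000) = 117/3200 rad
Superposition: θ = Σ θ_i = 5957/400000 rad ≈ 0.014892 rad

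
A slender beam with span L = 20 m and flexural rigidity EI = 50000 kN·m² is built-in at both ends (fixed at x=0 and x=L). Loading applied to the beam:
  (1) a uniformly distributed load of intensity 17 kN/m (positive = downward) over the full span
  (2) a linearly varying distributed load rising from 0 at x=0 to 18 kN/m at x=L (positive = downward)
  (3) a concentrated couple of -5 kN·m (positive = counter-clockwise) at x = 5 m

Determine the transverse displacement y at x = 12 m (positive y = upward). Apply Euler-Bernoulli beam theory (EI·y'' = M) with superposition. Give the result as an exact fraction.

y(12) = -126853/625000 m

Load 1 — uniform load w=17 kN/m over full span:
  y_1 = -wx²(L-x)²/(24EI) = -17·12²·(20-12)²/(24·50000) = -408/3125 m
Load 2 — triangular load w₀=18 kN/m (0→w₀ over full span):
  y_2 = -w₀x²(L-x)²(x+2L)/(120LEI) = -18·12²·(20-12)²·(12+2·20)/(120·20·50000) = -5616/78125 m
Load 3 — applied couple M₀=-5 kN·m at a=5 m (b=L-a=15):
  y_3 = (R_Ax³/6 - M_Ax²/2 - M₀(x-a)²/2)/EI  [x>a] with R_A=-9/32, M_A=15/16 = ((-9/32)·12³/6 - (15/16)·12²/2 - (-5)·(12-5)²/2)/50000 = -13/25000 m
Superposition: y = Σ y_i = -126853/625000 m ≈ -0.202965 m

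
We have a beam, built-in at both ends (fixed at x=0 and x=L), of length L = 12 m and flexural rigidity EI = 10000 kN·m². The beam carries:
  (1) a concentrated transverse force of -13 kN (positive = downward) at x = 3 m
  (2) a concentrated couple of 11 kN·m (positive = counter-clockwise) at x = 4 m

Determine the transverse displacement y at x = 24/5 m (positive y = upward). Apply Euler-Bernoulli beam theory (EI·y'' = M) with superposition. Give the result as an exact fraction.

y(24/5) = 20547/2500000 m

Load 1 — point force P=-13 kN at a=3 m (b=L-a=9):
  y_1 = -Pa²(L-x)²(3bL-(3b+a)(L-x))/(6L³EI)  [x>a] = -(-13)·3²·(12-(24/5))²·(3·9·12-(3·9+3)·(12-(24/5)))/(6·12³·10000) = 3159/500000 m
Load 2 — applied couple M₀=11 kN·m at a=4 m (b=L-a=8):
  y_2 = (R_Ax³/6 - M_Ax²/2 - M₀(x-a)²/2)/EI  [x>a] with R_A=11/9, M_A=0 = ((11/9)·(24/5)³/6 - 0·(24/5)²/2 - 11·((24/5)-4)²/2)/10000 = 297/156250 m
Superposition: y = Σ y_i = 20547/2500000 m ≈ 0.008219 m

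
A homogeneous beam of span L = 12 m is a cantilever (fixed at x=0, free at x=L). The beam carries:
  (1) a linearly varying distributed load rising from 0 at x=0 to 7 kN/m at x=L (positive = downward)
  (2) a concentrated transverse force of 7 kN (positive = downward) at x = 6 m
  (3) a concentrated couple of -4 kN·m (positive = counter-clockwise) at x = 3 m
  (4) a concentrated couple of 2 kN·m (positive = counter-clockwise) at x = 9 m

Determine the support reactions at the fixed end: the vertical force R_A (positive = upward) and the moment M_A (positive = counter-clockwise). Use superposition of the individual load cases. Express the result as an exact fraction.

R_A = 49 kN, M_A = 380 kN·m

Load 1 — triangular load w₀=7 kN/m (0→w₀ over full span):
  R_A = w₀L/2 = 7·12/2 = 42 kN
  M_A = w₀L²/3 = 7·12²/3 = 336 kN·m
Load 2 — point force P=7 kN at a=6 m (b=L-a=6):
  R_A = P = 7 kN
  M_A = Pa = 7·6 = 42 kN·m
Load 3 — applied couple M₀=-4 kN·m at a=3 m (b=L-a=9):
  R_A = 0 kN
  M_A = -M₀ = -(-4) = 4 kN·m
Load 4 — applied couple M₀=2 kN·m at a=9 m (b=L-a=3):
  R_A = 0 kN
  M_A = -M₀ = -2 kN·m
Superposition: R_A = 49 kN, M_A = 380 kN·m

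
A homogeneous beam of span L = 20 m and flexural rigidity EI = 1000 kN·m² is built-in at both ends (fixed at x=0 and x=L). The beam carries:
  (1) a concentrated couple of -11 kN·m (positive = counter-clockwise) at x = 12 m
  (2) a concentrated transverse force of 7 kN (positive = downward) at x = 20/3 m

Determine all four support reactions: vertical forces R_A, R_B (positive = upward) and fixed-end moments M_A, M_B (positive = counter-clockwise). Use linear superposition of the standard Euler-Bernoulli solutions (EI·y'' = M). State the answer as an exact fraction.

Load 1 — applied couple M₀=-11 kN·m at a=12 m (b=L-a=8):
  R_A = 6M₀ab/L³ = 6·(-11)·12·8/20³ = -99/125 kN
  M_A = M₀b(2a-b)/L² = (-11)·8·(2·12-8)/20² = -88/25 kN·m
  R_B = -6M₀ab/L³ = -6·(-11)·12·8/20³ = 99/125 kN
  M_B = M₀a(2b-a)/L² = (-11)·12·(2·8-12)/20² = -33/25 kN·m
Load 2 — point force P=7 kN at a=20/3 m (b=L-a=40/3):
  R_A = Pb²(3a+b)/L³ = 7·(40/3)²·(3·(20/3)+(40/3))/20³ = 140/27 kN
  M_A = Pab²/L² = 7·(20/3)·(40/3)²/20² = 560/27 kN·m
  R_B = Pa²(a+3b)/L³ = 7·(20/3)²·((20/3)+3·(40/3))/20³ = 49/27 kN
  M_B = -Pa²b/L² = -7·(20/3)²·(40/3)/20² = -280/27 kN·m
Superposition: R_A = 14827/3375 kN, M_A = 11624/675 kN·m, R_B = 8798/3375 kN, M_B = -7891/675 kN·m

R_A = 14827/3375 kN, M_A = 11624/675 kN·m, R_B = 8798/3375 kN, M_B = -7891/675 kN·m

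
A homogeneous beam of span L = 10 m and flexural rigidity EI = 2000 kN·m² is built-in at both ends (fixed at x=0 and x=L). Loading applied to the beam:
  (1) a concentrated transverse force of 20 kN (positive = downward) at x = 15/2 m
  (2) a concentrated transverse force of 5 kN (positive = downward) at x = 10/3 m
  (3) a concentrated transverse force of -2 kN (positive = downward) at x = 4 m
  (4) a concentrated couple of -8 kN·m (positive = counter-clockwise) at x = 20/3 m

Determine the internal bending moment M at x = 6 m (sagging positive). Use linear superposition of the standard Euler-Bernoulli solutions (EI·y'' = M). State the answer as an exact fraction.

Load 1 — point force P=20 kN at a=15/2 m (b=L-a=5/2):
  M_1 = Pb²(3a+b)x/L³ - Pab²/L²  [x≤a] = 20·(5/2)²·(3·(15/2)+(5/2))·6/10³ - 20·(15/2)·(5/2)²/10² = 75/8 kN·m
Load 2 — point force P=5 kN at a=10/3 m (b=L-a=20/3):
  M_2 = Pa²(a+3b)(L-x)/L³ - Pa²b/L²  [x>a] = 5·(10/3)²·((10/3)+3·(20/3))·(10-6)/10³ - 5·(10/3)²·(20/3)/10² = 40/27 kN·m
Load 3 — point force P=-2 kN at a=4 m (b=L-a=6):
  M_3 = Pa²(a+3b)(L-x)/L³ - Pa²b/L²  [x>a] = (-2)·4²·(4+3·6)·(10-6)/10³ - (-2)·4²·6/10² = -112/125 kN·m
Load 4 — applied couple M₀=-8 kN·m at a=20/3 m (b=L-a=10/3):
  M_4 = R_Ax - M_A  [x≤a] with R_A=-16/15, M_A=-8/3 = (-16/15)·6 - (-8/3) = -56/15 kN·m
Superposition: M = Σ M_i = 168133/27000 kN·m ≈ 6.227148 kN·m

M(6) = 168133/27000 kN·m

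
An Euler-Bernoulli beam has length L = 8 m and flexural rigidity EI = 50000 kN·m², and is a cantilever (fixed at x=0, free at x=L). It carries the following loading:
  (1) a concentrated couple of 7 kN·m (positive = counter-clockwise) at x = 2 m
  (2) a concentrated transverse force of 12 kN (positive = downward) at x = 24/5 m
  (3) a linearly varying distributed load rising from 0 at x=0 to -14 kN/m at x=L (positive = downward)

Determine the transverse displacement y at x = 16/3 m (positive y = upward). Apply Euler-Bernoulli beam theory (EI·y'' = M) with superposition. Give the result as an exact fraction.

Load 1 — applied couple M₀=7 kN·m at a=2 m (b=L-a=6):
  y_1 = M₀a(2x-a)/(2EI)  [x>a] = 7·2·(2·(16/3)-2)/(2·50000) = 91/75000 m
Load 2 — point force P=12 kN at a=24/5 m (b=L-a=16/5):
  y_2 = -Pa²(3x-a)/(6EI)  [x>a] = -12·(24/5)²·(3·(16/3)-(24/5))/(6·50000) = -4032/390625 m
Load 3 — triangular load w₀=-14 kN/m (0→w₀ over full span):
  y_3 = (w₀Lx³/12-w₀L²x²/6-w₀x⁵/(120L))/EI = ((-14)·8·(16/3)³/12-(-14)·8²·(16/3)²/6-(-14)·(16/3)⁵/(120·8))/50000 = 659456/11390625 m
Superposition: y = Σ y_i = 111140701/2278125000 m ≈ 0.048786 m

y(16/3) = 111140701/2278125000 m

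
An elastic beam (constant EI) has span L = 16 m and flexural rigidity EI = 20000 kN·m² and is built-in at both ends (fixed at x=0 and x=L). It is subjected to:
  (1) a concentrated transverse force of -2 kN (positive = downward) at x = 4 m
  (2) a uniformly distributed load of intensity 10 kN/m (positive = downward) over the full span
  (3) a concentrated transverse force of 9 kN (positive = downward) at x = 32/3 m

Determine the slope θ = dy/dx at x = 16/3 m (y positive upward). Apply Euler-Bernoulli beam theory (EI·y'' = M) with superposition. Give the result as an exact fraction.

θ(16/3) = -1391/101250 rad

Load 1 — point force P=-2 kN at a=4 m (b=L-a=12):
  θ_1 = Pa²(L-x)(2bL-(3b+a)(L-x))/(2L³EI)  [x>a] = (-2)·4²·(16-(16/3))·(2·12·16-(3·12+4)·(16-(16/3)))/(2·16³·20000) = 1/11250 rad
Load 2 — uniform load w=10 kN/m over full span:
  θ_2 = -wx(L-x)(L-2x)/(12EI) = -10·(16/3)·(16-(16/3))·(16-2·(16/3))/(12·20000) = -128/10125 rad
Load 3 — point force P=9 kN at a=32/3 m (b=L-a=16/3):
  θ_3 = -Pb²x(2aL-(3a+b)x)/(2L³EI)  [x≤a] = -9·(16/3)²·(16/3)·(2·(32/3)·16-(3·(32/3)+(16/3))·(16/3))/(2·16³·20000) = -4/3375 rad
Superposition: θ = Σ θ_i = -1391/101250 rad ≈ -0.013738 rad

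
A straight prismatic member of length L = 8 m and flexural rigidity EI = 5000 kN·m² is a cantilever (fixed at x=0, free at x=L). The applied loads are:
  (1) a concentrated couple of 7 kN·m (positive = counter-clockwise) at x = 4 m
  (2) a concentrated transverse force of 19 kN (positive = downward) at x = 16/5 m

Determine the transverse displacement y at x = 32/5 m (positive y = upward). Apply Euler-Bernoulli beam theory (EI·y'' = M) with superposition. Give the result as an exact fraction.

Load 1 — applied couple M₀=7 kN·m at a=4 m (b=L-a=4):
  y_1 = M₀a(2x-a)/(2EI)  [x>a] = 7·4·(2·(32/5)-4)/(2·5000) = 77/3125 m
Load 2 — point force P=19 kN at a=16/5 m (b=L-a=24/5):
  y_2 = -Pa²(3x-a)/(6EI)  [x>a] = -19·(16/5)²·(3·(32/5)-(16/5))/(6·5000) = -4864/46875 m
Superposition: y = Σ y_i = -3709/46875 m ≈ -0.079125 m

y(32/5) = -3709/46875 m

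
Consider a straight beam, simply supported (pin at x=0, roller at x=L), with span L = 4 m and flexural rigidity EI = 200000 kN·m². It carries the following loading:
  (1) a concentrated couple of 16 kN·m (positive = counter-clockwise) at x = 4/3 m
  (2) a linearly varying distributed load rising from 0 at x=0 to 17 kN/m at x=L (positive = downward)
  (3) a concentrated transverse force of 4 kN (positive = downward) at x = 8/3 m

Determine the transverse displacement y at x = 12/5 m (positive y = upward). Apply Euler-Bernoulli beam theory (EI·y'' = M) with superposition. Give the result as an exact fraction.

y(12/5) = -153902/1318359375 m

Load 1 — applied couple M₀=16 kN·m at a=4/3 m (b=L-a=8/3):
  y_1 = (M₀x³/(6L)-M₀(x-a)²/2+C₁x)/EI  [x>a] with C₁=M₀(3b²-L²)/(6L)=32/9 = (16·(12/5)³/(6·4)-16·((12/5)-(4/3))²/2+(32/9)·(12/5))/200000 = 152/3515625 m
Load 2 — triangular load w₀=17 kN/m (0→w₀ over full span):
  y_2 = -w₀x(7L⁴-10L²x²+3x⁴)/(360LEI) = -17·(12/5)·(7·4⁴-10·4²·(12/5)²+3·(12/5)⁴)/(360·4·200000) = -20128/146484375 m
Load 3 — point force P=4 kN at a=8/3 m (b=L-a=4/3):
  y_3 = -Pbx(L²-b²-x²)/(6LEI)  [x≤a] = -4·(4/3)·(12/5)·(4²-(4/3)²-(12/5)²)/(6·4·200000) = -238/10546875 m
Superposition: y = Σ y_i = -153902/1318359375 m ≈ -0.000117 m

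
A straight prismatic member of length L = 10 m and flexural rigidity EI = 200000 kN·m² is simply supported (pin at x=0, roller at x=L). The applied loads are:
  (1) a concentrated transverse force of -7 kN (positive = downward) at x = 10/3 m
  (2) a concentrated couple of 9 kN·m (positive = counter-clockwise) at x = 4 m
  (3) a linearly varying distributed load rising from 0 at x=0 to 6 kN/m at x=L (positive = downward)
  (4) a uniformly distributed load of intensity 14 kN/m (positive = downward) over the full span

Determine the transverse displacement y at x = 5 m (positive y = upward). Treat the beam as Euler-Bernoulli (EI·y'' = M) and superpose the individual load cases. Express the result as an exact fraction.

y(5) = -1340753/129600000 m

Load 1 — point force P=-7 kN at a=10/3 m (b=L-a=20/3):
  y_1 = -Pa(L-x)(2Lx-a²-x²)/(6LEI)  [x>a] = -(-7)·(10/3)·(10-5)·(2·10·5-(10/3)²-5²)/(6·10·200000) = 161/259200 m
Load 2 — applied couple M₀=9 kN·m at a=4 m (b=L-a=6):
  y_2 = (M₀x³/(6L)-M₀(x-a)²/2+C₁x)/EI  [x>a] with C₁=M₀(3b²-L²)/(6L)=6/5 = (9·5³/(6·10)-9·(5-4)²/2+(6/5)·5)/200000 = 81/800000 m
Load 3 — triangular load w₀=6 kN/m (0→w₀ over full span):
  y_3 = -w₀x(7L⁴-10L²x²+3x⁴)/(360LEI) = -6·5·(7·10⁴-10·10²·5²+3·5⁴)/(360·10·200000) = -1/512 m
Load 4 — uniform load w=14 kN/m over full span:
  y_4 = -wx(L³-2Lx²+x³)/(24EI) = -14·5·(10³-2·10·5²+5³)/(24·200000) = -7/768 m
Superposition: y = Σ y_i = -1340753/129600000 m ≈ -0.010345 m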